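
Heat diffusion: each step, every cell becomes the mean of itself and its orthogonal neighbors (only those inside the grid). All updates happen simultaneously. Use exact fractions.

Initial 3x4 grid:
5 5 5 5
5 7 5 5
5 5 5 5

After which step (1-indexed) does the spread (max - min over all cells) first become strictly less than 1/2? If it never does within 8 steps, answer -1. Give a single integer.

Step 1: max=11/2, min=5, spread=1/2
Step 2: max=273/50, min=5, spread=23/50
  -> spread < 1/2 first at step 2
Step 3: max=12811/2400, min=1013/200, spread=131/480
Step 4: max=114551/21600, min=18391/3600, spread=841/4320
Step 5: max=45742051/8640000, min=3693373/720000, spread=56863/345600
Step 6: max=410334341/77760000, min=33389543/6480000, spread=386393/3110400
Step 7: max=163913723131/31104000000, min=13380358813/2592000000, spread=26795339/248832000
Step 8: max=9815015714129/1866240000000, min=804686149667/155520000000, spread=254051069/2985984000

Answer: 2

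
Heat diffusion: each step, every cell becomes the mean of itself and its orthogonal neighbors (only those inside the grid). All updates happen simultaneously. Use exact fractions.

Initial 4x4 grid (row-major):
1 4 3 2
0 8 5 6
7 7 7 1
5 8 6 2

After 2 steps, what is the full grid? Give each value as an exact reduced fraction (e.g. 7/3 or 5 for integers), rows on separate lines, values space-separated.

After step 1:
  5/3 4 7/2 11/3
  4 24/5 29/5 7/2
  19/4 37/5 26/5 4
  20/3 13/2 23/4 3
After step 2:
  29/9 419/120 509/120 32/9
  913/240 26/5 114/25 509/120
  1369/240 573/100 563/100 157/40
  215/36 1579/240 409/80 17/4

Answer: 29/9 419/120 509/120 32/9
913/240 26/5 114/25 509/120
1369/240 573/100 563/100 157/40
215/36 1579/240 409/80 17/4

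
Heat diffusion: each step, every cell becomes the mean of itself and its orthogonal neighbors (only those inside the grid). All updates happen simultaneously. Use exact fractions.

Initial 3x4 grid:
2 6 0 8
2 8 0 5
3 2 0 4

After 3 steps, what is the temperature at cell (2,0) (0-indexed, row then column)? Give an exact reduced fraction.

Step 1: cell (2,0) = 7/3
Step 2: cell (2,0) = 28/9
Step 3: cell (2,0) = 3253/1080
Full grid after step 3:
  7601/2160 3229/900 12901/3600 8051/2160
  48599/14400 4819/1500 9763/3000 48889/14400
  3253/1080 21257/7200 2253/800 181/60

Answer: 3253/1080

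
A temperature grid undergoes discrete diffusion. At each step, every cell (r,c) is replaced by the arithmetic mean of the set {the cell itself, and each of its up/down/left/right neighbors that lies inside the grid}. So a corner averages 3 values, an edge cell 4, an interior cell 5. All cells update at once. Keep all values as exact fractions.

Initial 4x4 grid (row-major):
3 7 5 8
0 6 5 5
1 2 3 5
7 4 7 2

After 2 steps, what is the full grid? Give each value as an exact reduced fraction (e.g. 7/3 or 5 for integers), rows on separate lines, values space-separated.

After step 1:
  10/3 21/4 25/4 6
  5/2 4 24/5 23/4
  5/2 16/5 22/5 15/4
  4 5 4 14/3
After step 2:
  133/36 113/24 223/40 6
  37/12 79/20 126/25 203/40
  61/20 191/50 403/100 557/120
  23/6 81/20 271/60 149/36

Answer: 133/36 113/24 223/40 6
37/12 79/20 126/25 203/40
61/20 191/50 403/100 557/120
23/6 81/20 271/60 149/36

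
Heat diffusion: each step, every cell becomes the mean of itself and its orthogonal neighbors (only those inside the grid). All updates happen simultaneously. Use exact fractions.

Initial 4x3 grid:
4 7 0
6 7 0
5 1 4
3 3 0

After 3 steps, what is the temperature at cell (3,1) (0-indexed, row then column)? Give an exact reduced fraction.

Answer: 12913/4800

Derivation:
Step 1: cell (3,1) = 7/4
Step 2: cell (3,1) = 47/16
Step 3: cell (3,1) = 12913/4800
Full grid after step 3:
  10207/2160 10069/2400 3601/1080
  33157/7200 7507/2000 11341/3600
  27097/7200 1693/500 4493/1800
  92/27 12913/4800 1051/432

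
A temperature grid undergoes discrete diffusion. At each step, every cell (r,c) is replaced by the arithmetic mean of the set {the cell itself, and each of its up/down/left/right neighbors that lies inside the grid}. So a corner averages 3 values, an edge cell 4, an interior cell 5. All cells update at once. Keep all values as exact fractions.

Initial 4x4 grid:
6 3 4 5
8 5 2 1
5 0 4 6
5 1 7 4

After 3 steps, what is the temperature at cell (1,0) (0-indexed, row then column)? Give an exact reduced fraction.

Step 1: cell (1,0) = 6
Step 2: cell (1,0) = 593/120
Step 3: cell (1,0) = 8407/1800
Full grid after step 3:
  5273/1080 15659/3600 13423/3600 7577/2160
  8407/1800 12281/3000 21851/6000 26261/7200
  7501/1800 22813/6000 2287/600 5633/1440
  1667/432 27169/7200 1129/288 4619/1080

Answer: 8407/1800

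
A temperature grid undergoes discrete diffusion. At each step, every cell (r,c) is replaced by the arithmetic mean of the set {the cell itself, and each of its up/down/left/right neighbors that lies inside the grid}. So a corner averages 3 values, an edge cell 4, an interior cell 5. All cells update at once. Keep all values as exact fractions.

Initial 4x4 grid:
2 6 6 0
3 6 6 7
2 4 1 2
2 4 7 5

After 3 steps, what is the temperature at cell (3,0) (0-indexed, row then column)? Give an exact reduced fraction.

Step 1: cell (3,0) = 8/3
Step 2: cell (3,0) = 29/9
Step 3: cell (3,0) = 3557/1080
Full grid after step 3:
  877/216 7939/1800 8093/1800 1189/270
  13523/3600 12569/3000 6599/1500 7643/1800
  12407/3600 11417/3000 6247/1500 7489/1800
  3557/1080 3383/900 1831/450 113/27

Answer: 3557/1080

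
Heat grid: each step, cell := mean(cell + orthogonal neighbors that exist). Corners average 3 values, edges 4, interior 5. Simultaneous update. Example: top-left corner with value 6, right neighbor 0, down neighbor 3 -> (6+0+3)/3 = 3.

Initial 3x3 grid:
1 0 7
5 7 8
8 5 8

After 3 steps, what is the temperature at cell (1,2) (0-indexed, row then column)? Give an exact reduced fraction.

Answer: 2929/480

Derivation:
Step 1: cell (1,2) = 15/2
Step 2: cell (1,2) = 49/8
Step 3: cell (1,2) = 2929/480
Full grid after step 3:
  73/18 4493/960 743/144
  1601/320 1063/200 2929/480
  811/144 63/10 469/72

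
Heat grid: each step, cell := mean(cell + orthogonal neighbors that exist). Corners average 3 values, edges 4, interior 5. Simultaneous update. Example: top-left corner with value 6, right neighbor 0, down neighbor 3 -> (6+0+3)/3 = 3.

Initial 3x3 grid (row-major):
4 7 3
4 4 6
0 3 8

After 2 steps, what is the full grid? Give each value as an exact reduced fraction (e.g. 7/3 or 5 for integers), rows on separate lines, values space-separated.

After step 1:
  5 9/2 16/3
  3 24/5 21/4
  7/3 15/4 17/3
After step 2:
  25/6 589/120 181/36
  227/60 213/50 421/80
  109/36 331/80 44/9

Answer: 25/6 589/120 181/36
227/60 213/50 421/80
109/36 331/80 44/9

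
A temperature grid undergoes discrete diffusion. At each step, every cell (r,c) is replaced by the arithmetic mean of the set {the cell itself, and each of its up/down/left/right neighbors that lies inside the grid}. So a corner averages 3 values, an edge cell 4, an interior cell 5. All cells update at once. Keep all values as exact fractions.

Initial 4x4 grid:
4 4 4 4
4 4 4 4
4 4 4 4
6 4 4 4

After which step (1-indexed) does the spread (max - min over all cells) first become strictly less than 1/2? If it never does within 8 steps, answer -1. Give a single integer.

Answer: 3

Derivation:
Step 1: max=14/3, min=4, spread=2/3
Step 2: max=41/9, min=4, spread=5/9
Step 3: max=473/108, min=4, spread=41/108
  -> spread < 1/2 first at step 3
Step 4: max=14003/3240, min=4, spread=1043/3240
Step 5: max=414353/97200, min=4, spread=25553/97200
Step 6: max=12335459/2916000, min=36079/9000, spread=645863/2916000
Step 7: max=367561691/87480000, min=240971/60000, spread=16225973/87480000
Step 8: max=10975077983/2624400000, min=108701/27000, spread=409340783/2624400000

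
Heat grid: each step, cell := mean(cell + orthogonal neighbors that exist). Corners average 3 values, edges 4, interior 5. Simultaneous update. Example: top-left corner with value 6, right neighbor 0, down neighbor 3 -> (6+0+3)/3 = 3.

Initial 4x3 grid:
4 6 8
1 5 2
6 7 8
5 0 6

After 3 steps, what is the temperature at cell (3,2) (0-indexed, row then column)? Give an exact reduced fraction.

Answer: 667/135

Derivation:
Step 1: cell (3,2) = 14/3
Step 2: cell (3,2) = 179/36
Step 3: cell (3,2) = 667/135
Full grid after step 3:
  4811/1080 23761/4800 11237/2160
  32419/7200 2401/500 1192/225
  31939/7200 28937/6000 18407/3600
  9517/2160 33599/7200 667/135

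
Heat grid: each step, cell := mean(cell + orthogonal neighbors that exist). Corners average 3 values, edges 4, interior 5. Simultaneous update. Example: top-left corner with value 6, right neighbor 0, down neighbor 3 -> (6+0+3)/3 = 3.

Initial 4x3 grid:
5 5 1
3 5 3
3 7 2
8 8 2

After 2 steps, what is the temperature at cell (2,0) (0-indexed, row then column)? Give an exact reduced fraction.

Step 1: cell (2,0) = 21/4
Step 2: cell (2,0) = 247/48
Full grid after step 2:
  37/9 239/60 13/4
  1091/240 407/100 277/80
  247/48 123/25 61/16
  107/18 259/48 55/12

Answer: 247/48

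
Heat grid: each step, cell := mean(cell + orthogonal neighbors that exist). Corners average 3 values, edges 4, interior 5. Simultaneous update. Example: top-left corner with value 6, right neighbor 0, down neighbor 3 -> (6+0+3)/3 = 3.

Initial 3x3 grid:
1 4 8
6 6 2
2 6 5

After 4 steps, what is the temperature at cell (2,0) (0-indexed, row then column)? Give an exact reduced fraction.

Answer: 288643/64800

Derivation:
Step 1: cell (2,0) = 14/3
Step 2: cell (2,0) = 79/18
Step 3: cell (2,0) = 4769/1080
Step 4: cell (2,0) = 288643/64800
Full grid after step 4:
  282943/64800 3893537/864000 9449/2025
  3790037/864000 820397/180000 450143/96000
  288643/64800 439393/96000 76217/16200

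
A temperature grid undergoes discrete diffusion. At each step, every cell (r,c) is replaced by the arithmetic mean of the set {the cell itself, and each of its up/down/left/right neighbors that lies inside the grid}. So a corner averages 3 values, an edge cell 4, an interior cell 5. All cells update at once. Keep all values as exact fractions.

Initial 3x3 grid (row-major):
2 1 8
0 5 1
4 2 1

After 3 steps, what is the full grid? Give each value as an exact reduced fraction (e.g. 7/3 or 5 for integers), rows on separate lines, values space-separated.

Answer: 1681/720 2671/900 6323/2160
12137/4800 7241/3000 43211/14400
1561/720 4667/1800 5243/2160

Derivation:
After step 1:
  1 4 10/3
  11/4 9/5 15/4
  2 3 4/3
After step 2:
  31/12 38/15 133/36
  151/80 153/50 613/240
  31/12 61/30 97/36
After step 3:
  1681/720 2671/900 6323/2160
  12137/4800 7241/3000 43211/14400
  1561/720 4667/1800 5243/2160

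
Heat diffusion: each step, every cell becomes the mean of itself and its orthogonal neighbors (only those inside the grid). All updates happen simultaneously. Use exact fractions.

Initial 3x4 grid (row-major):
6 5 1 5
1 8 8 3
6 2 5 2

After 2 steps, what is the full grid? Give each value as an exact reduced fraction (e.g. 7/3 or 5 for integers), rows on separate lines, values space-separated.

Answer: 19/4 371/80 71/16 49/12
341/80 253/50 233/50 95/24
9/2 173/40 107/24 145/36

Derivation:
After step 1:
  4 5 19/4 3
  21/4 24/5 5 9/2
  3 21/4 17/4 10/3
After step 2:
  19/4 371/80 71/16 49/12
  341/80 253/50 233/50 95/24
  9/2 173/40 107/24 145/36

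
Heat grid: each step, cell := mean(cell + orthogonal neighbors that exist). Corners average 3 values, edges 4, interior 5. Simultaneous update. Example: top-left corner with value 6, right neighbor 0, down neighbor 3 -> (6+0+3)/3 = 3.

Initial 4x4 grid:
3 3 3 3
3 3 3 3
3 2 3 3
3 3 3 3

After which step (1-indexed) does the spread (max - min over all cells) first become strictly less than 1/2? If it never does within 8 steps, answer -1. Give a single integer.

Answer: 1

Derivation:
Step 1: max=3, min=11/4, spread=1/4
  -> spread < 1/2 first at step 1
Step 2: max=3, min=139/50, spread=11/50
Step 3: max=3, min=6833/2400, spread=367/2400
Step 4: max=1787/600, min=30829/10800, spread=1337/10800
Step 5: max=53531/18000, min=930331/324000, spread=33227/324000
Step 6: max=319951/108000, min=27945673/9720000, spread=849917/9720000
Step 7: max=4791467/1620000, min=841085653/291600000, spread=21378407/291600000
Step 8: max=1434311657/486000000, min=25277537629/8748000000, spread=540072197/8748000000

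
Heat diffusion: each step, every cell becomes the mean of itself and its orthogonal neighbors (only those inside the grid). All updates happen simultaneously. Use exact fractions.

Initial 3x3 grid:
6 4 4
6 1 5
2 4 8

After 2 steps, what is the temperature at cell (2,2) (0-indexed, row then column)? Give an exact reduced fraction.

Step 1: cell (2,2) = 17/3
Step 2: cell (2,2) = 167/36
Full grid after step 2:
  77/18 209/48 151/36
  205/48 79/20 37/8
  23/6 209/48 167/36

Answer: 167/36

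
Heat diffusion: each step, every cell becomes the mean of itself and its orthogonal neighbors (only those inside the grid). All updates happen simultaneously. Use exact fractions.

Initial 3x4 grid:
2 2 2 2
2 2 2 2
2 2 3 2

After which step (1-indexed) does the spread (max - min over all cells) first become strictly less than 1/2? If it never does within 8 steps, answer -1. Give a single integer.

Step 1: max=7/3, min=2, spread=1/3
  -> spread < 1/2 first at step 1
Step 2: max=271/120, min=2, spread=31/120
Step 3: max=2371/1080, min=2, spread=211/1080
Step 4: max=232897/108000, min=3647/1800, spread=14077/108000
Step 5: max=2084407/972000, min=219683/108000, spread=5363/48600
Step 6: max=62060809/29160000, min=122869/60000, spread=93859/1166400
Step 7: max=3709474481/1749600000, min=199736467/97200000, spread=4568723/69984000
Step 8: max=221732435629/104976000000, min=6013618889/2916000000, spread=8387449/167961600

Answer: 1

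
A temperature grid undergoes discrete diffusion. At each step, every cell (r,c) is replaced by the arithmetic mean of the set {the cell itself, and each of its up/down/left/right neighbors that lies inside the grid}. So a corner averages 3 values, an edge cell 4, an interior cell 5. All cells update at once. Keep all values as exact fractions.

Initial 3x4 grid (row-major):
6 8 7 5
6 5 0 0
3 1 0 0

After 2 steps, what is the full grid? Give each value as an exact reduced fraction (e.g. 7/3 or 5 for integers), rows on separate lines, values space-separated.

Answer: 109/18 133/24 179/40 41/12
19/4 403/100 129/50 153/80
127/36 59/24 49/40 1/2

Derivation:
After step 1:
  20/3 13/2 5 4
  5 4 12/5 5/4
  10/3 9/4 1/4 0
After step 2:
  109/18 133/24 179/40 41/12
  19/4 403/100 129/50 153/80
  127/36 59/24 49/40 1/2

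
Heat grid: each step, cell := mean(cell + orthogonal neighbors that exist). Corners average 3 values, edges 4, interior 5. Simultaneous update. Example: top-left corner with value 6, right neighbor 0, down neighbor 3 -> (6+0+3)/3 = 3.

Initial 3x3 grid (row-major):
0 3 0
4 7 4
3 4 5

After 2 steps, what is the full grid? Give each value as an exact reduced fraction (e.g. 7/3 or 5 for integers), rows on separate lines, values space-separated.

After step 1:
  7/3 5/2 7/3
  7/2 22/5 4
  11/3 19/4 13/3
After step 2:
  25/9 347/120 53/18
  139/40 383/100 113/30
  143/36 343/80 157/36

Answer: 25/9 347/120 53/18
139/40 383/100 113/30
143/36 343/80 157/36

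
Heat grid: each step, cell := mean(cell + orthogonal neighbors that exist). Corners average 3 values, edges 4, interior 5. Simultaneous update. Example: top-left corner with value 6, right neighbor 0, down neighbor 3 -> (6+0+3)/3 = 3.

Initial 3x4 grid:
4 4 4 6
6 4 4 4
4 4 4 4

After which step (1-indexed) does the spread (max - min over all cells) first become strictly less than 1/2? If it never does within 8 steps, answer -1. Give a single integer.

Answer: 3

Derivation:
Step 1: max=14/3, min=4, spread=2/3
Step 2: max=547/120, min=4, spread=67/120
Step 3: max=2401/540, min=299/72, spread=317/1080
  -> spread < 1/2 first at step 3
Step 4: max=1897051/432000, min=25123/6000, spread=17639/86400
Step 5: max=17028641/3888000, min=5474087/1296000, spread=30319/194400
Step 6: max=1016072959/233280000, min=330466853/77760000, spread=61681/583200
Step 7: max=60867026981/13996800000, min=245278567/57600000, spread=1580419/17496000
Step 8: max=3642638194879/839808000000, min=1195392014293/279936000000, spread=7057769/104976000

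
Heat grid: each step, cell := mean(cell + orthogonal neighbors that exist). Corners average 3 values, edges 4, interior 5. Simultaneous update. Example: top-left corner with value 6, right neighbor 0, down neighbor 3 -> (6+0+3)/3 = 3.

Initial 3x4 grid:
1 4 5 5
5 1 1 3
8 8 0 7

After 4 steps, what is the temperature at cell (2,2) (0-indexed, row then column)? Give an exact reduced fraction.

Answer: 803351/216000

Derivation:
Step 1: cell (2,2) = 4
Step 2: cell (2,2) = 163/48
Step 3: cell (2,2) = 27803/7200
Step 4: cell (2,2) = 803351/216000
Full grid after step 4:
  476701/129600 195089/54000 11609/3375 14543/4050
  3536009/864000 1345921/360000 660373/180000 763141/216000
  185417/43200 299077/72000 803351/216000 239213/64800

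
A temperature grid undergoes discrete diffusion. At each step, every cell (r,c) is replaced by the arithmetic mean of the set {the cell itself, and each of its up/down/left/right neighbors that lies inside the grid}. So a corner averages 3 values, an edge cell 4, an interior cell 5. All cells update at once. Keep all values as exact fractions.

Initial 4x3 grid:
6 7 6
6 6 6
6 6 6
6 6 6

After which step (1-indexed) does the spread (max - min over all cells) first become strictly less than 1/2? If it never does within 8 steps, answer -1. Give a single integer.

Answer: 1

Derivation:
Step 1: max=19/3, min=6, spread=1/3
  -> spread < 1/2 first at step 1
Step 2: max=1507/240, min=6, spread=67/240
Step 3: max=13397/2160, min=6, spread=437/2160
Step 4: max=5341531/864000, min=6009/1000, spread=29951/172800
Step 5: max=47871821/7776000, min=20329/3375, spread=206761/1555200
Step 6: max=19118595571/3110400000, min=32565671/5400000, spread=14430763/124416000
Step 7: max=1144851741689/186624000000, min=2609652727/432000000, spread=139854109/1492992000
Step 8: max=68607111890251/11197440000000, min=235131228977/38880000000, spread=7114543559/89579520000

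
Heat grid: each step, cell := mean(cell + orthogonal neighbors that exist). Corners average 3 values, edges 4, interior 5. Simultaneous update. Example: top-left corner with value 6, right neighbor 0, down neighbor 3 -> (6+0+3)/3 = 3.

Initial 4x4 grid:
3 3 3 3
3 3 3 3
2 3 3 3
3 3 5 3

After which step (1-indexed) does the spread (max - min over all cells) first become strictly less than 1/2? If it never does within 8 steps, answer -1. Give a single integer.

Step 1: max=11/3, min=8/3, spread=1
Step 2: max=211/60, min=329/120, spread=31/40
Step 3: max=1831/540, min=3433/1200, spread=5723/10800
Step 4: max=53353/16200, min=31493/10800, spread=12227/32400
  -> spread < 1/2 first at step 4
Step 5: max=1585267/486000, min=633923/216000, spread=635761/1944000
Step 6: max=11724679/3645000, min=1145411/388800, spread=7891607/29160000
Step 7: max=1395956611/437400000, min=34565651/11664000, spread=199489397/874800000
Step 8: max=20775341339/6561000000, min=26024580623/8748000000, spread=5027623487/26244000000

Answer: 4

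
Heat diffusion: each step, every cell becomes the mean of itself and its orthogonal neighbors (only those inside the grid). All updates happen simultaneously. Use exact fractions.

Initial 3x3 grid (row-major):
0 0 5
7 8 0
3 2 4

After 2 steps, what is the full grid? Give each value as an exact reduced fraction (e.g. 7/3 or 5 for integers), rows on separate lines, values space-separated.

After step 1:
  7/3 13/4 5/3
  9/2 17/5 17/4
  4 17/4 2
After step 2:
  121/36 213/80 55/18
  427/120 393/100 679/240
  17/4 273/80 7/2

Answer: 121/36 213/80 55/18
427/120 393/100 679/240
17/4 273/80 7/2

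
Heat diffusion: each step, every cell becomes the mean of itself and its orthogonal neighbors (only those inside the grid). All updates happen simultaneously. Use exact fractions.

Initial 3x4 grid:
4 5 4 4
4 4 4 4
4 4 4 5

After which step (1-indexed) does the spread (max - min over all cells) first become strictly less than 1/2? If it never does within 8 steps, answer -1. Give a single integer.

Answer: 1

Derivation:
Step 1: max=13/3, min=4, spread=1/3
  -> spread < 1/2 first at step 1
Step 2: max=77/18, min=4, spread=5/18
Step 3: max=4531/1080, min=2939/720, spread=49/432
Step 4: max=542869/129600, min=88369/21600, spread=2531/25920
Step 5: max=216473089/51840000, min=889391/216000, spread=3019249/51840000
Step 6: max=216236711/51840000, min=80159051/19440000, spread=297509/6220800
Step 7: max=777652799209/186624000000, min=1205085521/291600000, spread=6398065769/186624000000
Step 8: max=2332225464773/559872000000, min=48245378951/11664000000, spread=131578201/4478976000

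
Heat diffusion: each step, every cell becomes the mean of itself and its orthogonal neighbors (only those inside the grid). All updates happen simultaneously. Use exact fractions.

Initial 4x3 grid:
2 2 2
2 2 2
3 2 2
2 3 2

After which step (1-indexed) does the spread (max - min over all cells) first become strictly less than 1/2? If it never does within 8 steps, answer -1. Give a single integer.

Step 1: max=8/3, min=2, spread=2/3
Step 2: max=193/80, min=2, spread=33/80
  -> spread < 1/2 first at step 2
Step 3: max=5179/2160, min=2, spread=859/2160
Step 4: max=300803/129600, min=3679/1800, spread=7183/25920
Step 5: max=17891077/7776000, min=222211/108000, spread=378377/1555200
Step 6: max=1058781623/466560000, min=2249789/1080000, spread=3474911/18662400
Step 7: max=63070000357/27993600000, min=203853989/97200000, spread=174402061/1119744000
Step 8: max=3756516566063/1679616000000, min=24639816727/11664000000, spread=1667063659/13436928000

Answer: 2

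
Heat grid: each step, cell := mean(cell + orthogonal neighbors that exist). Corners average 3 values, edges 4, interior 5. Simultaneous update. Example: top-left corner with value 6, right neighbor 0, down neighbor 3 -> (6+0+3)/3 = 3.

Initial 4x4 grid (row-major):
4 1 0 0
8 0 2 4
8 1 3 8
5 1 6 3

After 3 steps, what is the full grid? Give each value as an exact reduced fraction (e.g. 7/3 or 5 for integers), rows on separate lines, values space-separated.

Answer: 3607/1080 2161/900 1759/900 1067/540
13399/3600 1817/600 3719/1500 2599/900
3019/720 2591/750 10637/3000 3353/900
556/135 2791/720 13667/3600 931/216

Derivation:
After step 1:
  13/3 5/4 3/4 4/3
  5 12/5 9/5 7/2
  11/2 13/5 4 9/2
  14/3 13/4 13/4 17/3
After step 2:
  127/36 131/60 77/60 67/36
  517/120 261/100 249/100 167/60
  533/120 71/20 323/100 53/12
  161/36 413/120 97/24 161/36
After step 3:
  3607/1080 2161/900 1759/900 1067/540
  13399/3600 1817/600 3719/1500 2599/900
  3019/720 2591/750 10637/3000 3353/900
  556/135 2791/720 13667/3600 931/216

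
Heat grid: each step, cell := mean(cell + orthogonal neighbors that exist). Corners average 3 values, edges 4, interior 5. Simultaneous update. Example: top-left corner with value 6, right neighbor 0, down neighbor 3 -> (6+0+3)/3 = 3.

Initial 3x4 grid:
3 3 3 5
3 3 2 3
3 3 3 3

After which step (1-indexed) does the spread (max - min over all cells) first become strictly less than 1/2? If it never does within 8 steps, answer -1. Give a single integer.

Step 1: max=11/3, min=11/4, spread=11/12
Step 2: max=61/18, min=231/80, spread=361/720
Step 3: max=3509/1080, min=2339/800, spread=7027/21600
  -> spread < 1/2 first at step 3
Step 4: max=411317/129600, min=70523/24000, spread=9529/40500
Step 5: max=24345193/7776000, min=318469/108000, spread=56617/311040
Step 6: max=1447079087/466560000, min=38357917/12960000, spread=2647763/18662400
Step 7: max=86296553533/27993600000, min=2309031803/777600000, spread=25371269/223948800
Step 8: max=5154401598647/1679616000000, min=138986141077/46656000000, spread=1207204159/13436928000

Answer: 3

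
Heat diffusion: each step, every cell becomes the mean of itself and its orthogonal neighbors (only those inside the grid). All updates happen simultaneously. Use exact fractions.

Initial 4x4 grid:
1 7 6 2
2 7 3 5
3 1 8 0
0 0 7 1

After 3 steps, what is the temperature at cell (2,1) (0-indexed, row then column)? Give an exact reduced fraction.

Step 1: cell (2,1) = 19/5
Step 2: cell (2,1) = 151/50
Step 3: cell (2,1) = 6683/2000
Full grid after step 3:
  809/216 31691/7200 30851/7200 9203/2160
  24791/7200 11311/3000 26069/6000 13543/3600
  5957/2400 6683/2000 2633/750 13247/3600
  527/240 3101/1200 12047/3600 433/135

Answer: 6683/2000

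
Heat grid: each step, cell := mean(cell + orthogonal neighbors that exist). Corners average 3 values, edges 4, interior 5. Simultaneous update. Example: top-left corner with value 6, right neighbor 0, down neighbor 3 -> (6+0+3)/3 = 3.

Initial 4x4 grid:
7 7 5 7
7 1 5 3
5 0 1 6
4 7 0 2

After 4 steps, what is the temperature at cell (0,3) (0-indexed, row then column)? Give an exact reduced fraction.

Answer: 100273/21600

Derivation:
Step 1: cell (0,3) = 5
Step 2: cell (0,3) = 65/12
Step 3: cell (0,3) = 683/144
Step 4: cell (0,3) = 100273/21600
Full grid after step 4:
  13577/2700 176969/36000 167309/36000 100273/21600
  55793/12000 4297/1000 247943/60000 290153/72000
  438541/108000 664721/180000 300353/90000 730003/216000
  244007/64800 730187/216000 658963/216000 96521/32400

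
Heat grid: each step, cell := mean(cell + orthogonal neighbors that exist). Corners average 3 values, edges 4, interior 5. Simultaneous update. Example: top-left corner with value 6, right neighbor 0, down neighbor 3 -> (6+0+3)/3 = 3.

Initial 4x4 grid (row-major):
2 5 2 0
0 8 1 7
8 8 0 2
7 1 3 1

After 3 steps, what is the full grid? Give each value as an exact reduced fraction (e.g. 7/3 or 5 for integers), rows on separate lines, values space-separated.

Answer: 4027/1080 5221/1440 7211/2400 689/240
6277/1440 2333/600 6621/2000 1091/400
34577/7200 25379/6000 789/250 3089/1200
2089/432 14941/3600 1173/400 106/45

Derivation:
After step 1:
  7/3 17/4 2 3
  9/2 22/5 18/5 5/2
  23/4 5 14/5 5/2
  16/3 19/4 5/4 2
After step 2:
  133/36 779/240 257/80 5/2
  1019/240 87/20 153/50 29/10
  247/48 227/50 303/100 49/20
  95/18 49/12 27/10 23/12
After step 3:
  4027/1080 5221/1440 7211/2400 689/240
  6277/1440 2333/600 6621/2000 1091/400
  34577/7200 25379/6000 789/250 3089/1200
  2089/432 14941/3600 1173/400 106/45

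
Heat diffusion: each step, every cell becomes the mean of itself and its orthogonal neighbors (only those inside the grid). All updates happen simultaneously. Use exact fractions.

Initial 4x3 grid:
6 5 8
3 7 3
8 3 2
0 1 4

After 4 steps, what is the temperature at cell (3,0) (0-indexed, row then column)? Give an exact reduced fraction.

Step 1: cell (3,0) = 3
Step 2: cell (3,0) = 17/6
Step 3: cell (3,0) = 1187/360
Step 4: cell (3,0) = 3971/1200
Full grid after step 4:
  334849/64800 726607/144000 327899/64800
  247957/54000 281203/60000 479539/108000
  8893/2250 83173/22500 404989/108000
  3971/1200 703073/216000 12599/4050

Answer: 3971/1200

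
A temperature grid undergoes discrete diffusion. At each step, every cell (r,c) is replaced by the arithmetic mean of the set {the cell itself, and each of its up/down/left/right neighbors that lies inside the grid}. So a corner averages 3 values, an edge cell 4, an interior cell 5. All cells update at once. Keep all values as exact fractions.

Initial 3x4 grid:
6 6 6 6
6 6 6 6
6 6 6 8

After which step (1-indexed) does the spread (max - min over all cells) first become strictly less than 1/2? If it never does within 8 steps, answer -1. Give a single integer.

Answer: 3

Derivation:
Step 1: max=20/3, min=6, spread=2/3
Step 2: max=59/9, min=6, spread=5/9
Step 3: max=689/108, min=6, spread=41/108
  -> spread < 1/2 first at step 3
Step 4: max=81977/12960, min=6, spread=4217/12960
Step 5: max=4874749/777600, min=21679/3600, spread=38417/155520
Step 6: max=291136211/46656000, min=434597/72000, spread=1903471/9331200
Step 7: max=17397149089/2799360000, min=13075759/2160000, spread=18038617/111974400
Step 8: max=1041037782851/167961600000, min=1179326759/194400000, spread=883978523/6718464000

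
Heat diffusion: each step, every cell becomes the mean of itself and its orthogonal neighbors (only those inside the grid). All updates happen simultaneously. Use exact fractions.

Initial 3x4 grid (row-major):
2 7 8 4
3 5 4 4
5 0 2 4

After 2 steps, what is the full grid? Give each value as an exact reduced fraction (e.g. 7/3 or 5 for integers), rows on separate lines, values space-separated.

After step 1:
  4 11/2 23/4 16/3
  15/4 19/5 23/5 4
  8/3 3 5/2 10/3
After step 2:
  53/12 381/80 1271/240 181/36
  853/240 413/100 413/100 259/60
  113/36 359/120 403/120 59/18

Answer: 53/12 381/80 1271/240 181/36
853/240 413/100 413/100 259/60
113/36 359/120 403/120 59/18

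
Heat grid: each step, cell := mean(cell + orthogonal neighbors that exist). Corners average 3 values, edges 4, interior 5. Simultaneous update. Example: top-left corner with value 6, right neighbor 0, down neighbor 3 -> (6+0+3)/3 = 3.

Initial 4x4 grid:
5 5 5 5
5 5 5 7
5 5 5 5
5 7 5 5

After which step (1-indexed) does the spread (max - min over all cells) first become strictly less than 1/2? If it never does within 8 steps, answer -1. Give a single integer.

Step 1: max=17/3, min=5, spread=2/3
Step 2: max=331/60, min=5, spread=31/60
Step 3: max=2911/540, min=5, spread=211/540
  -> spread < 1/2 first at step 3
Step 4: max=57743/10800, min=1141/225, spread=119/432
Step 5: max=319517/60000, min=17191/3375, spread=125093/540000
Step 6: max=12932449/2430000, min=230971/45000, spread=92003/486000
Step 7: max=77430857/14580000, min=1564853/303750, spread=2317913/14580000
Step 8: max=11605578757/2187000000, min=1885459357/364500000, spread=58564523/437400000

Answer: 3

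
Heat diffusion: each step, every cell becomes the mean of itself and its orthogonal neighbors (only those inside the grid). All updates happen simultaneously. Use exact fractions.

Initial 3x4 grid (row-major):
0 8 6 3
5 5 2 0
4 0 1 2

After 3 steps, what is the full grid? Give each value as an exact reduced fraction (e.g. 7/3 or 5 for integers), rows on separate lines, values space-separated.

Answer: 445/108 14389/3600 359/100 2191/720
25943/7200 20729/6000 1427/500 3819/1600
451/144 2217/800 5291/2400 643/360

Derivation:
After step 1:
  13/3 19/4 19/4 3
  7/2 4 14/5 7/4
  3 5/2 5/4 1
After step 2:
  151/36 107/24 153/40 19/6
  89/24 351/100 291/100 171/80
  3 43/16 151/80 4/3
After step 3:
  445/108 14389/3600 359/100 2191/720
  25943/7200 20729/6000 1427/500 3819/1600
  451/144 2217/800 5291/2400 643/360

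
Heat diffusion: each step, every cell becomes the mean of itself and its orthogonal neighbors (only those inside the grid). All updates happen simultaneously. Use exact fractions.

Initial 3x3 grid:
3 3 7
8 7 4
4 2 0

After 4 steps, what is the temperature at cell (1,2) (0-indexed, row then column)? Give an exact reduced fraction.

Step 1: cell (1,2) = 9/2
Step 2: cell (1,2) = 479/120
Step 3: cell (1,2) = 29833/7200
Step 4: cell (1,2) = 1801151/432000
Full grid after step 4:
  312553/64800 1004513/216000 290203/64800
  1989901/432000 176761/40000 1801151/432000
  566681/129600 3540427/864000 169727/43200

Answer: 1801151/432000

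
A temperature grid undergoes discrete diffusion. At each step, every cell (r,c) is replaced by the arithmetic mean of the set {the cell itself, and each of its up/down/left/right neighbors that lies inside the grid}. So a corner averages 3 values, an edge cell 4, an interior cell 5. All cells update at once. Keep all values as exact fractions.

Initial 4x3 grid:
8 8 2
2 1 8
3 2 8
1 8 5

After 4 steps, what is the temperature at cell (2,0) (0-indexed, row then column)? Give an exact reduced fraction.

Step 1: cell (2,0) = 2
Step 2: cell (2,0) = 139/40
Step 3: cell (2,0) = 4441/1200
Step 4: cell (2,0) = 72641/18000
Full grid after step 4:
  65393/14400 1385611/288000 217379/43200
  12751/3000 552089/120000 178637/36000
  72641/18000 33329/7500 178657/36000
  21683/5400 325549/72000 6677/1350

Answer: 72641/18000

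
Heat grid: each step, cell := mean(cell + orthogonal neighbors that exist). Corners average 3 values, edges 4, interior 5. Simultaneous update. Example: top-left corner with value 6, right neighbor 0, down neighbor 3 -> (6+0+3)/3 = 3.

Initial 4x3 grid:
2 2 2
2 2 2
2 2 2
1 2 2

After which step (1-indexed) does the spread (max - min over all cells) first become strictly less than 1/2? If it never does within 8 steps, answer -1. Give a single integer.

Step 1: max=2, min=5/3, spread=1/3
  -> spread < 1/2 first at step 1
Step 2: max=2, min=31/18, spread=5/18
Step 3: max=2, min=391/216, spread=41/216
Step 4: max=2, min=47623/25920, spread=4217/25920
Step 5: max=14321/7200, min=2901251/1555200, spread=38417/311040
Step 6: max=285403/144000, min=175423789/93312000, spread=1903471/18662400
Step 7: max=8524241/4320000, min=10596450911/5598720000, spread=18038617/223948800
Step 8: max=764673241/388800000, min=638578217149/335923200000, spread=883978523/13436928000

Answer: 1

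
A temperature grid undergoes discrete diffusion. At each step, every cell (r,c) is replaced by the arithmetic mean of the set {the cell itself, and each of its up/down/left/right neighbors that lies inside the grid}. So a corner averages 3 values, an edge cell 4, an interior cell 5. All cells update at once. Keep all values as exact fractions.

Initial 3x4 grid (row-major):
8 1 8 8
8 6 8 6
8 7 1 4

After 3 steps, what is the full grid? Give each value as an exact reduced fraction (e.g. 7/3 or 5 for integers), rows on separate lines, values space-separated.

After step 1:
  17/3 23/4 25/4 22/3
  15/2 6 29/5 13/2
  23/3 11/2 5 11/3
After step 2:
  227/36 71/12 377/60 241/36
  161/24 611/100 591/100 233/40
  62/9 145/24 599/120 91/18
After step 3:
  1363/216 11077/1800 5581/900 6769/1080
  46823/7200 4603/750 728/125 4697/800
  707/108 21629/3600 19799/3600 2857/540

Answer: 1363/216 11077/1800 5581/900 6769/1080
46823/7200 4603/750 728/125 4697/800
707/108 21629/3600 19799/3600 2857/540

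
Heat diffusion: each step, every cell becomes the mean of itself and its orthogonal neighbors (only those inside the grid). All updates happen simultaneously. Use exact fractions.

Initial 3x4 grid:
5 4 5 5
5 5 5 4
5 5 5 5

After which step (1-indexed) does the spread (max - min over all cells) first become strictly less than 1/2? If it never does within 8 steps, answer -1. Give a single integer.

Step 1: max=5, min=14/3, spread=1/3
  -> spread < 1/2 first at step 1
Step 2: max=5, min=1133/240, spread=67/240
Step 3: max=889/180, min=10213/2160, spread=91/432
Step 4: max=26543/5400, min=615677/129600, spread=4271/25920
Step 5: max=58711/12000, min=37051003/7776000, spread=39749/311040
Step 6: max=11853581/2430000, min=2228901977/466560000, spread=1879423/18662400
Step 7: max=2838120041/583200000, min=134010088843/27993600000, spread=3551477/44789760
Step 8: max=14165848787/2916000000, min=8053724923937/1679616000000, spread=846431819/13436928000

Answer: 1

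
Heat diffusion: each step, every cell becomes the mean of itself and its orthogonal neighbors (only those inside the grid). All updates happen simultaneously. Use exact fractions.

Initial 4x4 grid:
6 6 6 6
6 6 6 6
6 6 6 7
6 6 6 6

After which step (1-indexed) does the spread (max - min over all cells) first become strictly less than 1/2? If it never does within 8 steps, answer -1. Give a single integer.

Step 1: max=19/3, min=6, spread=1/3
  -> spread < 1/2 first at step 1
Step 2: max=751/120, min=6, spread=31/120
Step 3: max=6691/1080, min=6, spread=211/1080
Step 4: max=664843/108000, min=6, spread=16843/108000
Step 5: max=5970643/972000, min=54079/9000, spread=130111/972000
Step 6: max=178602367/29160000, min=3247159/540000, spread=3255781/29160000
Step 7: max=5349153691/874800000, min=3251107/540000, spread=82360351/874800000
Step 8: max=160215316891/26244000000, min=585706441/97200000, spread=2074577821/26244000000

Answer: 1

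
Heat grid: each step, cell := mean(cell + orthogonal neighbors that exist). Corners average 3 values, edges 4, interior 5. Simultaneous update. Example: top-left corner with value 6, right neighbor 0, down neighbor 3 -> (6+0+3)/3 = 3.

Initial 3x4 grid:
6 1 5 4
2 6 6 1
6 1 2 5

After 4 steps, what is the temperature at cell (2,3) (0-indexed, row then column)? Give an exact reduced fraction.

Answer: 227887/64800

Derivation:
Step 1: cell (2,3) = 8/3
Step 2: cell (2,3) = 61/18
Step 3: cell (2,3) = 1493/432
Step 4: cell (2,3) = 227887/64800
Full grid after step 4:
  21061/5400 15241/4000 411997/108000 7516/2025
  270383/72000 228629/60000 219829/60000 131009/36000
  81019/21600 260963/72000 778369/216000 227887/64800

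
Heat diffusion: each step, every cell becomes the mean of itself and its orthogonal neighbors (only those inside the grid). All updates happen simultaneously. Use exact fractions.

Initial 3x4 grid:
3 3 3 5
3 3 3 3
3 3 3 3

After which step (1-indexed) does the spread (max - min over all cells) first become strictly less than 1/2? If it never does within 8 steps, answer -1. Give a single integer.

Answer: 3

Derivation:
Step 1: max=11/3, min=3, spread=2/3
Step 2: max=32/9, min=3, spread=5/9
Step 3: max=365/108, min=3, spread=41/108
  -> spread < 1/2 first at step 3
Step 4: max=43097/12960, min=3, spread=4217/12960
Step 5: max=2541949/777600, min=10879/3600, spread=38417/155520
Step 6: max=151168211/46656000, min=218597/72000, spread=1903471/9331200
Step 7: max=8999069089/2799360000, min=6595759/2160000, spread=18038617/111974400
Step 8: max=537152982851/167961600000, min=596126759/194400000, spread=883978523/6718464000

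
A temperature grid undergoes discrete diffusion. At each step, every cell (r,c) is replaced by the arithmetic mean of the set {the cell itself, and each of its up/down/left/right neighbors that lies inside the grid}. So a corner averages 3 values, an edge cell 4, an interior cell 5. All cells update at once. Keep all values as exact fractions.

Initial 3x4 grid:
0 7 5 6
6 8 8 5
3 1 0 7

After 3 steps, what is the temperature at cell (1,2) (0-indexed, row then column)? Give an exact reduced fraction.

Step 1: cell (1,2) = 26/5
Step 2: cell (1,2) = 141/25
Step 3: cell (1,2) = 1886/375
Full grid after step 3:
  2083/432 9083/1800 10223/1800 1519/270
  62009/14400 29221/6000 1886/375 39317/7200
  1741/432 3679/900 2791/600 1697/360

Answer: 1886/375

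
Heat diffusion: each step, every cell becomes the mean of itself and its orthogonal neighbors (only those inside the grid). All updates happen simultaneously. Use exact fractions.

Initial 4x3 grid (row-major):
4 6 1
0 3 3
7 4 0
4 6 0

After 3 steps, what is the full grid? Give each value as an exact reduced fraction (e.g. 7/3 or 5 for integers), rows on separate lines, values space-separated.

Answer: 7367/2160 23107/7200 392/135
25757/7200 18871/6000 9841/3600
27397/7200 20191/6000 527/200
1775/432 24757/7200 103/36

Derivation:
After step 1:
  10/3 7/2 10/3
  7/2 16/5 7/4
  15/4 4 7/4
  17/3 7/2 2
After step 2:
  31/9 401/120 103/36
  827/240 319/100 301/120
  203/48 81/25 19/8
  155/36 91/24 29/12
After step 3:
  7367/2160 23107/7200 392/135
  25757/7200 18871/6000 9841/3600
  27397/7200 20191/6000 527/200
  1775/432 24757/7200 103/36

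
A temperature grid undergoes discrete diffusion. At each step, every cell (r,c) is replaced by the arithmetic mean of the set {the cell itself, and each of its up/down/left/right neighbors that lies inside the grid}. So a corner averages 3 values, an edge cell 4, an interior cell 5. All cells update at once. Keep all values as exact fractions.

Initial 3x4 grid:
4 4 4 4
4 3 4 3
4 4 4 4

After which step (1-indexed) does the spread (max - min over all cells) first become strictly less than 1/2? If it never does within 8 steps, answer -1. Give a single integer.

Answer: 1

Derivation:
Step 1: max=4, min=18/5, spread=2/5
  -> spread < 1/2 first at step 1
Step 2: max=311/80, min=881/240, spread=13/60
Step 3: max=1393/360, min=4043/1080, spread=17/135
Step 4: max=1109119/288000, min=3242777/864000, spread=4229/43200
Step 5: max=9949229/2592000, min=29319307/7776000, spread=26419/388800
Step 6: max=3973639159/1036800000, min=11743847777/3110400000, spread=1770697/31104000
Step 7: max=35698138769/9331200000, min=105900099607/27993600000, spread=11943167/279936000
Step 8: max=14268386304079/3732480000000, min=42392186721737/11197440000000, spread=825944381/22394880000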